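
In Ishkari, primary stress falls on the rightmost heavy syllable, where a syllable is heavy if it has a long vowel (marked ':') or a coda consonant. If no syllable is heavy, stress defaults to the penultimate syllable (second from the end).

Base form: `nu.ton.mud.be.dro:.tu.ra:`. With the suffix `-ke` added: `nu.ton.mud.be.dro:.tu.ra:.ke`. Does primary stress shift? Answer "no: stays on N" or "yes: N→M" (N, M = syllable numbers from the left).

no: stays on 7

Base `nu.ton.mud.be.dro:.tu.ra:` (7 syllables):
  Weights: 1 nu L, 2 ton H, 3 mud H, 4 be L, 5 dro: H, 6 tu L, 7 ra: H.
  Heavy syllables in the domain: 2, 3, 5, 7. The rightmost is syllable 7 (ra:).
  → primary stress on syllable 7.
Suffixed `nu.ton.mud.be.dro:.tu.ra:.ke` (8 syllables):
  Weights: 1 nu L, 2 ton H, 3 mud H, 4 be L, 5 dro: H, 6 tu L, 7 ra: H, 8 ke L.
  Heavy syllables in the domain: 2, 3, 5, 7. The rightmost is syllable 7 (ra:).
  → primary stress on syllable 7.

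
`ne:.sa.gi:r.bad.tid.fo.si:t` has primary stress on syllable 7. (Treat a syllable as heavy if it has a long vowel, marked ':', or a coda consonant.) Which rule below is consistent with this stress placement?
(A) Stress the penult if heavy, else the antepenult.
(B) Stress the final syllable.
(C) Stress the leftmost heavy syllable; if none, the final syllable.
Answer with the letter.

Rule A → syllable 5 (observed: 7).
Rule B → syllable 7 ✓.
Rule C → syllable 1 (observed: 7).

B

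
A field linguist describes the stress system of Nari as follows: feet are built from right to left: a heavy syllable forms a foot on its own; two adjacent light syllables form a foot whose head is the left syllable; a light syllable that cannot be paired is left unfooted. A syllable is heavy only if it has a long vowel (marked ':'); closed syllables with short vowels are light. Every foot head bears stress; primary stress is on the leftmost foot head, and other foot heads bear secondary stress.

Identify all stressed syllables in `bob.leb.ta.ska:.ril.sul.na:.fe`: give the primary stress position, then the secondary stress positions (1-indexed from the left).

primary 2, secondary 4, 5, 7

Weights: 1 bob L, 2 leb L, 3 ta L, 4 ska: H, 5 ril L, 6 sul L, 7 na: H, 8 fe L.
Parse right to left (heavy = foot alone; LL = one foot; stranded L unfooted): bob (ˈleb.ta) (ˈska:) (ˈril.sul) (ˈna:) fe.
Foot heads: 2, 4, 5, 7.
Primary stress on the leftmost head = syllable 2.
Secondary stress on 4, 5, 7: bob.ˈleb.ta.ˌska:.ˌril.sul.ˌna:.fe.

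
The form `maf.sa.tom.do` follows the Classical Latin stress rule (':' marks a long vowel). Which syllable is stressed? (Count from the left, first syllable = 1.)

Classical Latin: stress the penult if heavy (long vowel or closed), else the antepenult.
Weights: 2 sa L, 3 tom H, 4 do L.
The penult (syllable 3, tom) is heavy, so it takes stress.
Stress on syllable 3: maf.sa.ˈtom.do.

3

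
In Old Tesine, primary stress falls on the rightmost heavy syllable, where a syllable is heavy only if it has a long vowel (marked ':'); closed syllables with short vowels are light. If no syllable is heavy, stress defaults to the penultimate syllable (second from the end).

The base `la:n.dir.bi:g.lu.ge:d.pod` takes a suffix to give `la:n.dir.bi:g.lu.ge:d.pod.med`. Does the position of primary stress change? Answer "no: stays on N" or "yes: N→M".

no: stays on 5

Base `la:n.dir.bi:g.lu.ge:d.pod` (6 syllables):
  Weights: 1 la:n H, 2 dir L, 3 bi:g H, 4 lu L, 5 ge:d H, 6 pod L.
  Heavy syllables in the domain: 1, 3, 5. The rightmost is syllable 5 (ge:d).
  → primary stress on syllable 5.
Suffixed `la:n.dir.bi:g.lu.ge:d.pod.med` (7 syllables):
  Weights: 1 la:n H, 2 dir L, 3 bi:g H, 4 lu L, 5 ge:d H, 6 pod L, 7 med L.
  Heavy syllables in the domain: 1, 3, 5. The rightmost is syllable 5 (ge:d).
  → primary stress on syllable 5.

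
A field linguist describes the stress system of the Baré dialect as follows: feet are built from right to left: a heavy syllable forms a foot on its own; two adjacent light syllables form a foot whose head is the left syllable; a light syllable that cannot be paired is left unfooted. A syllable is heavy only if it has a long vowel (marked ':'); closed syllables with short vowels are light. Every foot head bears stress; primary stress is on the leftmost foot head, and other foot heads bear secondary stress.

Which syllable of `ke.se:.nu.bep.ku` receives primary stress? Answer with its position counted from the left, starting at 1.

Weights: 1 ke L, 2 se: H, 3 nu L, 4 bep L, 5 ku L.
Parse right to left (heavy = foot alone; LL = one foot; stranded L unfooted): ke (ˈse:) nu (ˈbep.ku).
Foot heads: 2, 4.
Primary stress on the leftmost head = syllable 2.
Primary stress: syllable 2 → ke.ˈse:.nu.bep.ku.

2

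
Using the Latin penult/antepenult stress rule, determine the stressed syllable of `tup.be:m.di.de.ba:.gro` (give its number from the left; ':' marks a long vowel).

Classical Latin: stress the penult if heavy (long vowel or closed), else the antepenult.
Weights: 4 de L, 5 ba: H, 6 gro L.
The penult (syllable 5, ba:) is heavy, so it takes stress.
Stress on syllable 5: tup.be:m.di.de.ˈba:.gro.

5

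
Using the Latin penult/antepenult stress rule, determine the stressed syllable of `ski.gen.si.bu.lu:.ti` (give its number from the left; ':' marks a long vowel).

5

Classical Latin: stress the penult if heavy (long vowel or closed), else the antepenult.
Weights: 4 bu L, 5 lu: H, 6 ti L.
The penult (syllable 5, lu:) is heavy, so it takes stress.
Stress on syllable 5: ski.gen.si.bu.ˈlu:.ti.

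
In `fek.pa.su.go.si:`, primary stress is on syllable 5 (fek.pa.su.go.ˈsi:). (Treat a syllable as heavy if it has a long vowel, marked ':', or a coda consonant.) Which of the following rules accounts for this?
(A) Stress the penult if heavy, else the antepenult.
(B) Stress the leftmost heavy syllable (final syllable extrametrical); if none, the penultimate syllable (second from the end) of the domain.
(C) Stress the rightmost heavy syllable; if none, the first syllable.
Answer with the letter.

C

Rule A → syllable 3 (observed: 5).
Rule B → syllable 1 (observed: 5).
Rule C → syllable 5 ✓.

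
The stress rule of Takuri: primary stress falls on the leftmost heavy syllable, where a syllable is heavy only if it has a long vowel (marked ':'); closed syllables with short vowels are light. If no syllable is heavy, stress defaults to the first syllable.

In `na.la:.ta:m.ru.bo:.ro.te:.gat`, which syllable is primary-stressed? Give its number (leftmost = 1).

Weights: 1 na L, 2 la: H, 3 ta:m H, 4 ru L, 5 bo: H, 6 ro L, 7 te: H, 8 gat L.
Heavy syllables in the domain: 2, 3, 5, 7. The leftmost is syllable 2 (la:).
Primary stress: syllable 2 → na.ˈla:.ta:m.ru.bo:.ro.te:.gat.

2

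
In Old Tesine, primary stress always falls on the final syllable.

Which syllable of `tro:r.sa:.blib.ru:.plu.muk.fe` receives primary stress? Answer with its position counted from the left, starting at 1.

The word has 7 syllables; the final syllable is syllable 7 (fe).
Primary stress: syllable 7 → tro:r.sa:.blib.ru:.plu.muk.ˈfe.

7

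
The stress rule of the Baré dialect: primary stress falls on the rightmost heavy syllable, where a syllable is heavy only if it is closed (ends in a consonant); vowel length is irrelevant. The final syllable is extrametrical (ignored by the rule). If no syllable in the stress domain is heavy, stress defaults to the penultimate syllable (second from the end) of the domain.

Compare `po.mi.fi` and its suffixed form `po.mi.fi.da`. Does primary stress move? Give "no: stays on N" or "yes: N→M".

Base `po.mi.fi` (3 syllables):
  The final syllable (3, fi) is extrametrical; the stress domain is syllables 1–2.
  Weights: 1 po L, 2 mi L.
  No heavy syllable in the domain; default to the penultimate syllable (second from the end) of the domain = syllable 1.
  → primary stress on syllable 1.
Suffixed `po.mi.fi.da` (4 syllables):
  The final syllable (4, da) is extrametrical; the stress domain is syllables 1–3.
  Weights: 1 po L, 2 mi L, 3 fi L.
  No heavy syllable in the domain; default to the penultimate syllable (second from the end) of the domain = syllable 2.
  → primary stress on syllable 2.

yes: 1→2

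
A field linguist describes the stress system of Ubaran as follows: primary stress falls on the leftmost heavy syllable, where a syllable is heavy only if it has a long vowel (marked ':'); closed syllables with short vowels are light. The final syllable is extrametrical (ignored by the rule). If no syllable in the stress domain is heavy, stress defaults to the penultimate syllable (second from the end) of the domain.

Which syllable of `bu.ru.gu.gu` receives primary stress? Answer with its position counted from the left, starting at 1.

The final syllable (4, gu) is extrametrical; the stress domain is syllables 1–3.
Weights: 1 bu L, 2 ru L, 3 gu L.
No heavy syllable in the domain; default to the penultimate syllable (second from the end) of the domain = syllable 2.
Primary stress: syllable 2 → bu.ˈru.gu.gu.

2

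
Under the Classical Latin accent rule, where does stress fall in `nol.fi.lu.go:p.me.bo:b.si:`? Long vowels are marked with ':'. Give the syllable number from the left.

6

Classical Latin: stress the penult if heavy (long vowel or closed), else the antepenult.
Weights: 5 me L, 6 bo:b H, 7 si: H.
The penult (syllable 6, bo:b) is heavy, so it takes stress.
Stress on syllable 6: nol.fi.lu.go:p.me.ˈbo:b.si:.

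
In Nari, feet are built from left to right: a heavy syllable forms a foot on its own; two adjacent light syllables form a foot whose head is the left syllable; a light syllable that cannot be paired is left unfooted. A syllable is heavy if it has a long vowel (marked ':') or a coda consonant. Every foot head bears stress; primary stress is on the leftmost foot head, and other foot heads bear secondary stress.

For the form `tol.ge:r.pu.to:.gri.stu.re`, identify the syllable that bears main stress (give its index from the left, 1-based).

Weights: 1 tol H, 2 ge:r H, 3 pu L, 4 to: H, 5 gri L, 6 stu L, 7 re L.
Parse left to right (heavy = foot alone; LL = one foot; stranded L unfooted): (ˈtol) (ˈge:r) pu (ˈto:) (ˈgri.stu) re.
Foot heads: 1, 2, 4, 5.
Primary stress on the leftmost head = syllable 1.
Primary stress: syllable 1 → ˈtol.ge:r.pu.to:.gri.stu.re.

1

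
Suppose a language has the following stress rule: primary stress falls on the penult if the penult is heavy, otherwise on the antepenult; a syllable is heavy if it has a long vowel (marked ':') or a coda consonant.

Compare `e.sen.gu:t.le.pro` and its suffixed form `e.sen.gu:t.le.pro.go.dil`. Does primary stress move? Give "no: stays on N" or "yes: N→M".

yes: 3→5

Base `e.sen.gu:t.le.pro` (5 syllables):
  Weights: 3 gu:t H, 4 le L, 5 pro L.
  The penult (syllable 4, le) is light, so stress falls on the antepenult (syllable 3, gu:t).
  → primary stress on syllable 3.
Suffixed `e.sen.gu:t.le.pro.go.dil` (7 syllables):
  Weights: 5 pro L, 6 go L, 7 dil H.
  The penult (syllable 6, go) is light, so stress falls on the antepenult (syllable 5, pro).
  → primary stress on syllable 5.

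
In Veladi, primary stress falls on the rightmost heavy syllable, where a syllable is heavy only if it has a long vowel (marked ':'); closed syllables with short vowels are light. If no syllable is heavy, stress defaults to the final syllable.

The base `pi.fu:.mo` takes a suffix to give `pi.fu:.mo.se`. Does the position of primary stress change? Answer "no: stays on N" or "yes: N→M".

Base `pi.fu:.mo` (3 syllables):
  Weights: 1 pi L, 2 fu: H, 3 mo L.
  Heavy syllables in the domain: 2. The rightmost is syllable 2 (fu:).
  → primary stress on syllable 2.
Suffixed `pi.fu:.mo.se` (4 syllables):
  Weights: 1 pi L, 2 fu: H, 3 mo L, 4 se L.
  Heavy syllables in the domain: 2. The rightmost is syllable 2 (fu:).
  → primary stress on syllable 2.

no: stays on 2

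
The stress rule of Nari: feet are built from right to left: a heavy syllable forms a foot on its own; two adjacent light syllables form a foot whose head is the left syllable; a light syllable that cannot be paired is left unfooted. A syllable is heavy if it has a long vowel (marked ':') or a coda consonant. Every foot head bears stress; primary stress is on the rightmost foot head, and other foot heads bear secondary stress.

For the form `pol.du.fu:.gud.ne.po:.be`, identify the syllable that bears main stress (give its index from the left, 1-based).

Weights: 1 pol H, 2 du L, 3 fu: H, 4 gud H, 5 ne L, 6 po: H, 7 be L.
Parse right to left (heavy = foot alone; LL = one foot; stranded L unfooted): (ˈpol) du (ˈfu:) (ˈgud) ne (ˈpo:) be.
Foot heads: 1, 3, 4, 6.
Primary stress on the rightmost head = syllable 6.
Primary stress: syllable 6 → pol.du.fu:.gud.ne.ˈpo:.be.

6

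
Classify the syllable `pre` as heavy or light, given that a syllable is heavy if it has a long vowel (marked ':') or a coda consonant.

light

`pre`: short vowel, open (no coda). Short vowel, open → light.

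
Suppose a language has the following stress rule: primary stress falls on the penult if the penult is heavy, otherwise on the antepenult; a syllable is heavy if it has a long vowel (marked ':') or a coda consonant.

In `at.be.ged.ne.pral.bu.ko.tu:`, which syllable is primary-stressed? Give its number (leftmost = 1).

Weights: 6 bu L, 7 ko L, 8 tu: H.
The penult (syllable 7, ko) is light, so stress falls on the antepenult (syllable 6, bu).
Primary stress: syllable 6 → at.be.ged.ne.pral.ˈbu.ko.tu:.

6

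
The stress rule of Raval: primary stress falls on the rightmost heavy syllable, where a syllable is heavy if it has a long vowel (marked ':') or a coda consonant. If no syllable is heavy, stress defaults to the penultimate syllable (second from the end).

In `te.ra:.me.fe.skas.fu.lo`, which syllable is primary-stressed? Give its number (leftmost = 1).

Weights: 1 te L, 2 ra: H, 3 me L, 4 fe L, 5 skas H, 6 fu L, 7 lo L.
Heavy syllables in the domain: 2, 5. The rightmost is syllable 5 (skas).
Primary stress: syllable 5 → te.ra:.me.fe.ˈskas.fu.lo.

5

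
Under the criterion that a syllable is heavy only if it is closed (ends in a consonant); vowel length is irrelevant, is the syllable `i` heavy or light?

`i`: short vowel, open (no coda). Open (no coda) → light.

light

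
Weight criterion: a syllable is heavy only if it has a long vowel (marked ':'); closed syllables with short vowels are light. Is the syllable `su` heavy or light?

light

`su`: short vowel, open (no coda). Short vowel → light.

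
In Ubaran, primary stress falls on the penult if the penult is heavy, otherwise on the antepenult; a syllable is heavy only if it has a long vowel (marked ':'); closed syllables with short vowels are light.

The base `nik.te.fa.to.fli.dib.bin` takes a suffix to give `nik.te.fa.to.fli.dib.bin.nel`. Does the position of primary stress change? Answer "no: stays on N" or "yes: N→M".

Base `nik.te.fa.to.fli.dib.bin` (7 syllables):
  Weights: 5 fli L, 6 dib L, 7 bin L.
  The penult (syllable 6, dib) is light, so stress falls on the antepenult (syllable 5, fli).
  → primary stress on syllable 5.
Suffixed `nik.te.fa.to.fli.dib.bin.nel` (8 syllables):
  Weights: 6 dib L, 7 bin L, 8 nel L.
  The penult (syllable 7, bin) is light, so stress falls on the antepenult (syllable 6, dib).
  → primary stress on syllable 6.

yes: 5→6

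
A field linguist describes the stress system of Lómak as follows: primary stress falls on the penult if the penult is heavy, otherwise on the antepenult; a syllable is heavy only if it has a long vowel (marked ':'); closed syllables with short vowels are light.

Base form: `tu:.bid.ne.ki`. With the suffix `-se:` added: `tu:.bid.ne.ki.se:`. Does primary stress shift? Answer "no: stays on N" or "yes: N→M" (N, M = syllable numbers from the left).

yes: 2→3

Base `tu:.bid.ne.ki` (4 syllables):
  Weights: 2 bid L, 3 ne L, 4 ki L.
  The penult (syllable 3, ne) is light, so stress falls on the antepenult (syllable 2, bid).
  → primary stress on syllable 2.
Suffixed `tu:.bid.ne.ki.se:` (5 syllables):
  Weights: 3 ne L, 4 ki L, 5 se: H.
  The penult (syllable 4, ki) is light, so stress falls on the antepenult (syllable 3, ne).
  → primary stress on syllable 3.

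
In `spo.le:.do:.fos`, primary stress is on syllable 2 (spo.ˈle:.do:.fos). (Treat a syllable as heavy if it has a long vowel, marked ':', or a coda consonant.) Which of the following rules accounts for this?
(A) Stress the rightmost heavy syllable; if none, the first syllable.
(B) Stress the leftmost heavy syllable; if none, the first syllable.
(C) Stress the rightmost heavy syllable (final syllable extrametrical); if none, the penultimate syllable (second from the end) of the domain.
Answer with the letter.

Rule A → syllable 4 (observed: 2).
Rule B → syllable 2 ✓.
Rule C → syllable 3 (observed: 2).

B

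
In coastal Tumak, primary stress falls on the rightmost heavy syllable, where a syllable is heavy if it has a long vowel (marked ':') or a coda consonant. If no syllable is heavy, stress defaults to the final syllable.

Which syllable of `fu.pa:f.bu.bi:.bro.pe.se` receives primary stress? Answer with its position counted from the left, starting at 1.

Weights: 1 fu L, 2 pa:f H, 3 bu L, 4 bi: H, 5 bro L, 6 pe L, 7 se L.
Heavy syllables in the domain: 2, 4. The rightmost is syllable 4 (bi:).
Primary stress: syllable 4 → fu.pa:f.bu.ˈbi:.bro.pe.se.

4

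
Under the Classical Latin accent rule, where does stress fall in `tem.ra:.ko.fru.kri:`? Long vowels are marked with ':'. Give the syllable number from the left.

Classical Latin: stress the penult if heavy (long vowel or closed), else the antepenult.
Weights: 3 ko L, 4 fru L, 5 kri: H.
The penult (syllable 4, fru) is light, so stress falls on the antepenult (syllable 3, ko).
Stress on syllable 3: tem.ra:.ˈko.fru.kri:.

3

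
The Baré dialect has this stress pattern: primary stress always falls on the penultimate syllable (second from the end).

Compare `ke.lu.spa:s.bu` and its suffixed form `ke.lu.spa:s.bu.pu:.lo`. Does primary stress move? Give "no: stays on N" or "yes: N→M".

yes: 3→5

Base `ke.lu.spa:s.bu` (4 syllables):
  The word has 4 syllables; the penultimate syllable (second from the end) is syllable 3 (spa:s).
  → primary stress on syllable 3.
Suffixed `ke.lu.spa:s.bu.pu:.lo` (6 syllables):
  The word has 6 syllables; the penultimate syllable (second from the end) is syllable 5 (pu:).
  → primary stress on syllable 5.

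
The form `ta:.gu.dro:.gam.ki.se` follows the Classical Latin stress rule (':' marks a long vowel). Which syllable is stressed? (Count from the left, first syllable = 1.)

4

Classical Latin: stress the penult if heavy (long vowel or closed), else the antepenult.
Weights: 4 gam H, 5 ki L, 6 se L.
The penult (syllable 5, ki) is light, so stress falls on the antepenult (syllable 4, gam).
Stress on syllable 4: ta:.gu.dro:.ˈgam.ki.se.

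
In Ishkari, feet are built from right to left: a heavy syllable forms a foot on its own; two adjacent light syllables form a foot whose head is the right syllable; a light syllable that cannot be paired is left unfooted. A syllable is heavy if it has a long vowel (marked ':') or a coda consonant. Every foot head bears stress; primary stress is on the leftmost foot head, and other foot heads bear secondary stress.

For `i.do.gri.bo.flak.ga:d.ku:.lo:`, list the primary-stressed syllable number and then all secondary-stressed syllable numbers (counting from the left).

Weights: 1 i L, 2 do L, 3 gri L, 4 bo L, 5 flak H, 6 ga:d H, 7 ku: H, 8 lo: H.
Parse right to left (heavy = foot alone; LL = one foot; stranded L unfooted): (i.ˈdo) (gri.ˈbo) (ˈflak) (ˈga:d) (ˈku:) (ˈlo:).
Foot heads: 2, 4, 5, 6, 7, 8.
Primary stress on the leftmost head = syllable 2.
Secondary stress on 4, 5, 6, 7, 8: i.ˈdo.gri.ˌbo.ˌflak.ˌga:d.ˌku:.ˌlo:.

primary 2, secondary 4, 5, 6, 7, 8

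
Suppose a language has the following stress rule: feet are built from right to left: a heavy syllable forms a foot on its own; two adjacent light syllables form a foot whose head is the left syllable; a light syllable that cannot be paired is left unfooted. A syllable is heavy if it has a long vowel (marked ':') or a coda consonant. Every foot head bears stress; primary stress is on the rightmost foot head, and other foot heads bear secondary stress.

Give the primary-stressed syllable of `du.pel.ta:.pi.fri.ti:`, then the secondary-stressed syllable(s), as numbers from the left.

Weights: 1 du L, 2 pel H, 3 ta: H, 4 pi L, 5 fri L, 6 ti: H.
Parse right to left (heavy = foot alone; LL = one foot; stranded L unfooted): du (ˈpel) (ˈta:) (ˈpi.fri) (ˈti:).
Foot heads: 2, 3, 4, 6.
Primary stress on the rightmost head = syllable 6.
Secondary stress on 2, 3, 4: du.ˌpel.ˌta:.ˌpi.fri.ˈti:.

primary 6, secondary 2, 3, 4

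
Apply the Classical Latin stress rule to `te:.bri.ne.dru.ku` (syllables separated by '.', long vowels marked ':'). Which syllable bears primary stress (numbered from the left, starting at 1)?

Classical Latin: stress the penult if heavy (long vowel or closed), else the antepenult.
Weights: 3 ne L, 4 dru L, 5 ku L.
The penult (syllable 4, dru) is light, so stress falls on the antepenult (syllable 3, ne).
Stress on syllable 3: te:.bri.ˈne.dru.ku.

3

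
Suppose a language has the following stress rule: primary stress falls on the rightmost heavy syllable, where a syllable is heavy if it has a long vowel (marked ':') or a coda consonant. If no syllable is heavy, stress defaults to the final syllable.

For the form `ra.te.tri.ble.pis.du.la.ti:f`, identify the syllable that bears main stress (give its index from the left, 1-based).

8

Weights: 1 ra L, 2 te L, 3 tri L, 4 ble L, 5 pis H, 6 du L, 7 la L, 8 ti:f H.
Heavy syllables in the domain: 5, 8. The rightmost is syllable 8 (ti:f).
Primary stress: syllable 8 → ra.te.tri.ble.pis.du.la.ˈti:f.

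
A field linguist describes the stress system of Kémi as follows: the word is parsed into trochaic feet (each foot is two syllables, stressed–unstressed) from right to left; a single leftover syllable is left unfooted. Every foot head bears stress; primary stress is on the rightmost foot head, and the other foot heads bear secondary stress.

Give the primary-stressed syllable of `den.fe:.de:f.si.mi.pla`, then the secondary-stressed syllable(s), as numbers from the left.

primary 5, secondary 1, 3

Parse right to left into trochaic (ˈσσ) feet: (ˈden.fe:) (ˈde:f.si) (ˈmi.pla).
Foot heads (stressed positions): 1, 3, 5.
End Rule Rightmost: primary stress on the rightmost head = syllable 5.
Secondary stress on 1, 3: ˌden.fe:.ˌde:f.si.ˈmi.pla.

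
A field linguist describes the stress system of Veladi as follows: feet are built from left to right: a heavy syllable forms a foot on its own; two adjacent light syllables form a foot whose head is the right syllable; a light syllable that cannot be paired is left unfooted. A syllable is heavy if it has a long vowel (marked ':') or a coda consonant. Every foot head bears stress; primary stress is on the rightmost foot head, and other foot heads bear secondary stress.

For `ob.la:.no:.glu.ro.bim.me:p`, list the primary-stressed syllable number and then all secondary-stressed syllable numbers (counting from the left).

primary 7, secondary 1, 2, 3, 5, 6

Weights: 1 ob H, 2 la: H, 3 no: H, 4 glu L, 5 ro L, 6 bim H, 7 me:p H.
Parse left to right (heavy = foot alone; LL = one foot; stranded L unfooted): (ˈob) (ˈla:) (ˈno:) (glu.ˈro) (ˈbim) (ˈme:p).
Foot heads: 1, 2, 3, 5, 6, 7.
Primary stress on the rightmost head = syllable 7.
Secondary stress on 1, 2, 3, 5, 6: ˌob.ˌla:.ˌno:.glu.ˌro.ˌbim.ˈme:p.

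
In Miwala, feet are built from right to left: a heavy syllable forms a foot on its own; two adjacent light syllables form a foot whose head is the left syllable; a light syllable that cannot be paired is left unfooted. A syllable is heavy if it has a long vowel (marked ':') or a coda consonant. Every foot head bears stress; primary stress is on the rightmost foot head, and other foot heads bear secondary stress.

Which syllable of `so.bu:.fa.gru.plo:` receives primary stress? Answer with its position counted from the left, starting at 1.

Weights: 1 so L, 2 bu: H, 3 fa L, 4 gru L, 5 plo: H.
Parse right to left (heavy = foot alone; LL = one foot; stranded L unfooted): so (ˈbu:) (ˈfa.gru) (ˈplo:).
Foot heads: 2, 3, 5.
Primary stress on the rightmost head = syllable 5.
Primary stress: syllable 5 → so.bu:.fa.gru.ˈplo:.

5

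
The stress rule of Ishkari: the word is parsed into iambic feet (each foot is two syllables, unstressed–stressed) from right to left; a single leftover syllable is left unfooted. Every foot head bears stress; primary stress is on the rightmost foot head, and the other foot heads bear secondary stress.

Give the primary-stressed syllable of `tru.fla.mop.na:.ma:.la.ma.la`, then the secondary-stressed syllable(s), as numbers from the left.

primary 8, secondary 2, 4, 6

Parse right to left into iambic (σˈσ) feet: (tru.ˈfla) (mop.ˈna:) (ma:.ˈla) (ma.ˈla).
Foot heads (stressed positions): 2, 4, 6, 8.
End Rule Rightmost: primary stress on the rightmost head = syllable 8.
Secondary stress on 2, 4, 6: tru.ˌfla.mop.ˌna:.ma:.ˌla.ma.ˈla.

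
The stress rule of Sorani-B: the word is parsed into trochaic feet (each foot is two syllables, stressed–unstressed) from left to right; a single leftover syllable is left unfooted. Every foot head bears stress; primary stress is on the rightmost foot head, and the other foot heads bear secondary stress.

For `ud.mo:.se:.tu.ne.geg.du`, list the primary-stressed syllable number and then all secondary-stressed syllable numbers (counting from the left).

primary 5, secondary 1, 3

Parse left to right into trochaic (ˈσσ) feet: (ˈud.mo:) (ˈse:.tu) (ˈne.geg) du. Syllable 7 is left unfooted.
Foot heads (stressed positions): 1, 3, 5.
End Rule Rightmost: primary stress on the rightmost head = syllable 5.
Secondary stress on 1, 3: ˌud.mo:.ˌse:.tu.ˈne.geg.du.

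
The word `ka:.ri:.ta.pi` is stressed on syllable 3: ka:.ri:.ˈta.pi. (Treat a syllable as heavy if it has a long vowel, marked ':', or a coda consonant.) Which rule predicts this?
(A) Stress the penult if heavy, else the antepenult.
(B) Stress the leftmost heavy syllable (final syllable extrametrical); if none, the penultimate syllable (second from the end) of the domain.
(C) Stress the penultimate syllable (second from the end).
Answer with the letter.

C

Rule A → syllable 2 (observed: 3).
Rule B → syllable 1 (observed: 3).
Rule C → syllable 3 ✓.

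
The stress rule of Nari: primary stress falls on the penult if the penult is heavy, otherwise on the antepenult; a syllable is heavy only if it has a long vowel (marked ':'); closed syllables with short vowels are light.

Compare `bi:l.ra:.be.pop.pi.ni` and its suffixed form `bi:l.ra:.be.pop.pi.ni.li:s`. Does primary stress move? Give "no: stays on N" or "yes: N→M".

yes: 4→5

Base `bi:l.ra:.be.pop.pi.ni` (6 syllables):
  Weights: 4 pop L, 5 pi L, 6 ni L.
  The penult (syllable 5, pi) is light, so stress falls on the antepenult (syllable 4, pop).
  → primary stress on syllable 4.
Suffixed `bi:l.ra:.be.pop.pi.ni.li:s` (7 syllables):
  Weights: 5 pi L, 6 ni L, 7 li:s H.
  The penult (syllable 6, ni) is light, so stress falls on the antepenult (syllable 5, pi).
  → primary stress on syllable 5.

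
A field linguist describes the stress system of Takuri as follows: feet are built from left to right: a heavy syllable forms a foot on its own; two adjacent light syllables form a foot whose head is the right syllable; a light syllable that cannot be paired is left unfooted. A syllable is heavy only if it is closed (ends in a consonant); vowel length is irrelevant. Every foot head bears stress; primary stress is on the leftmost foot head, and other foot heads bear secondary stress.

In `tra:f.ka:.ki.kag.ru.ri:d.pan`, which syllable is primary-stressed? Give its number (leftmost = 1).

Weights: 1 tra:f H, 2 ka: L, 3 ki L, 4 kag H, 5 ru L, 6 ri:d H, 7 pan H.
Parse left to right (heavy = foot alone; LL = one foot; stranded L unfooted): (ˈtra:f) (ka:.ˈki) (ˈkag) ru (ˈri:d) (ˈpan).
Foot heads: 1, 3, 4, 6, 7.
Primary stress on the leftmost head = syllable 1.
Primary stress: syllable 1 → ˈtra:f.ka:.ki.kag.ru.ri:d.pan.

1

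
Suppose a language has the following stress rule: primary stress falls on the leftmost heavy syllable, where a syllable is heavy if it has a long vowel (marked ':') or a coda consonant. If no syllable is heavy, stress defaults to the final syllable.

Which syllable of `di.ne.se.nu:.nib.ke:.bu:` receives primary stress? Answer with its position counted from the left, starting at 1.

Weights: 1 di L, 2 ne L, 3 se L, 4 nu: H, 5 nib H, 6 ke: H, 7 bu: H.
Heavy syllables in the domain: 4, 5, 6, 7. The leftmost is syllable 4 (nu:).
Primary stress: syllable 4 → di.ne.se.ˈnu:.nib.ke:.bu:.

4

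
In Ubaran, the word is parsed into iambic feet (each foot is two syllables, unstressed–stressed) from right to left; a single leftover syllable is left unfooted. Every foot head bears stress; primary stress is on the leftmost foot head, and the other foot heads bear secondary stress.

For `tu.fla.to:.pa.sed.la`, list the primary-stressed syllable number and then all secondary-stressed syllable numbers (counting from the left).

Parse right to left into iambic (σˈσ) feet: (tu.ˈfla) (to:.ˈpa) (sed.ˈla).
Foot heads (stressed positions): 2, 4, 6.
End Rule Leftmost: primary stress on the leftmost head = syllable 2.
Secondary stress on 4, 6: tu.ˈfla.to:.ˌpa.sed.ˌla.

primary 2, secondary 4, 6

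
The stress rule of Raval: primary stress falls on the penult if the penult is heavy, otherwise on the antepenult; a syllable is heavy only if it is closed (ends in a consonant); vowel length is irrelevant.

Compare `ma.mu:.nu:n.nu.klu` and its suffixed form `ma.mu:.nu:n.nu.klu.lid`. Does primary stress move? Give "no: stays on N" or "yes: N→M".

yes: 3→4

Base `ma.mu:.nu:n.nu.klu` (5 syllables):
  Weights: 3 nu:n H, 4 nu L, 5 klu L.
  The penult (syllable 4, nu) is light, so stress falls on the antepenult (syllable 3, nu:n).
  → primary stress on syllable 3.
Suffixed `ma.mu:.nu:n.nu.klu.lid` (6 syllables):
  Weights: 4 nu L, 5 klu L, 6 lid H.
  The penult (syllable 5, klu) is light, so stress falls on the antepenult (syllable 4, nu).
  → primary stress on syllable 4.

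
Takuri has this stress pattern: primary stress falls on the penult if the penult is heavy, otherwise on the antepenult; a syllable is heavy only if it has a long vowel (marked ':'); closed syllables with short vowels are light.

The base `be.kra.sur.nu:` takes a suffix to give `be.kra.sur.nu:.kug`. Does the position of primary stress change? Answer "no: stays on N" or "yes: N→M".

Base `be.kra.sur.nu:` (4 syllables):
  Weights: 2 kra L, 3 sur L, 4 nu: H.
  The penult (syllable 3, sur) is light, so stress falls on the antepenult (syllable 2, kra).
  → primary stress on syllable 2.
Suffixed `be.kra.sur.nu:.kug` (5 syllables):
  Weights: 3 sur L, 4 nu: H, 5 kug L.
  The penult (syllable 4, nu:) is heavy, so it takes stress.
  → primary stress on syllable 4.

yes: 2→4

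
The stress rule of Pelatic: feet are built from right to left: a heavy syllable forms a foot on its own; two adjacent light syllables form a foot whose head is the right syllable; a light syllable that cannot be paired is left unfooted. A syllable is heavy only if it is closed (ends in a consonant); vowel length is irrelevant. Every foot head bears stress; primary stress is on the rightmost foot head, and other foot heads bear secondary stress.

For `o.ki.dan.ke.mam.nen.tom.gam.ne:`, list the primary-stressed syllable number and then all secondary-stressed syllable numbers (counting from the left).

Weights: 1 o L, 2 ki L, 3 dan H, 4 ke L, 5 mam H, 6 nen H, 7 tom H, 8 gam H, 9 ne: L.
Parse right to left (heavy = foot alone; LL = one foot; stranded L unfooted): (o.ˈki) (ˈdan) ke (ˈmam) (ˈnen) (ˈtom) (ˈgam) ne:.
Foot heads: 2, 3, 5, 6, 7, 8.
Primary stress on the rightmost head = syllable 8.
Secondary stress on 2, 3, 5, 6, 7: o.ˌki.ˌdan.ke.ˌmam.ˌnen.ˌtom.ˈgam.ne:.

primary 8, secondary 2, 3, 5, 6, 7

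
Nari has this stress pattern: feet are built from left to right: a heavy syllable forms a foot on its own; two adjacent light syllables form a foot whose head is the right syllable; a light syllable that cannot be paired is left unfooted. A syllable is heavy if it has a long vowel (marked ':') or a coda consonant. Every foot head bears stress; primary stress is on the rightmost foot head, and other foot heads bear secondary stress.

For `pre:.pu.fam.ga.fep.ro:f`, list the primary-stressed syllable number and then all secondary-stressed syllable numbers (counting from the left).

Weights: 1 pre: H, 2 pu L, 3 fam H, 4 ga L, 5 fep H, 6 ro:f H.
Parse left to right (heavy = foot alone; LL = one foot; stranded L unfooted): (ˈpre:) pu (ˈfam) ga (ˈfep) (ˈro:f).
Foot heads: 1, 3, 5, 6.
Primary stress on the rightmost head = syllable 6.
Secondary stress on 1, 3, 5: ˌpre:.pu.ˌfam.ga.ˌfep.ˈro:f.

primary 6, secondary 1, 3, 5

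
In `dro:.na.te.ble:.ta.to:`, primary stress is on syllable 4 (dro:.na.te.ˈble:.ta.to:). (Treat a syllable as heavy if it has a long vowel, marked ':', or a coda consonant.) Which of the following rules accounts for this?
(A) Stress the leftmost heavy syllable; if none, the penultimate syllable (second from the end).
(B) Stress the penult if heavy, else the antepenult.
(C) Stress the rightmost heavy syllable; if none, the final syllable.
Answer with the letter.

B

Rule A → syllable 1 (observed: 4).
Rule B → syllable 4 ✓.
Rule C → syllable 6 (observed: 4).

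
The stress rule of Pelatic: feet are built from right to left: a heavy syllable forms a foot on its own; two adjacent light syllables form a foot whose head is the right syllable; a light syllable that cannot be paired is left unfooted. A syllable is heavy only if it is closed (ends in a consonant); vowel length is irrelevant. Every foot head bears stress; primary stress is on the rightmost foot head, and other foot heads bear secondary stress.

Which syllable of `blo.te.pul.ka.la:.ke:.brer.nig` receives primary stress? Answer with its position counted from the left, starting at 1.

8

Weights: 1 blo L, 2 te L, 3 pul H, 4 ka L, 5 la: L, 6 ke: L, 7 brer H, 8 nig H.
Parse right to left (heavy = foot alone; LL = one foot; stranded L unfooted): (blo.ˈte) (ˈpul) ka (la:.ˈke:) (ˈbrer) (ˈnig).
Foot heads: 2, 3, 6, 7, 8.
Primary stress on the rightmost head = syllable 8.
Primary stress: syllable 8 → blo.te.pul.ka.la:.ke:.brer.ˈnig.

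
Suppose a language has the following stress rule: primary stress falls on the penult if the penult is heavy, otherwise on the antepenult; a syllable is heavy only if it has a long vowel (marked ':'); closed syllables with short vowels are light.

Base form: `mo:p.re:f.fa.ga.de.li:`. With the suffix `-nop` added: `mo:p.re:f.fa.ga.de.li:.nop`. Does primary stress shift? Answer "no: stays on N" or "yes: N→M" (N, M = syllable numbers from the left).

Base `mo:p.re:f.fa.ga.de.li:` (6 syllables):
  Weights: 4 ga L, 5 de L, 6 li: H.
  The penult (syllable 5, de) is light, so stress falls on the antepenult (syllable 4, ga).
  → primary stress on syllable 4.
Suffixed `mo:p.re:f.fa.ga.de.li:.nop` (7 syllables):
  Weights: 5 de L, 6 li: H, 7 nop L.
  The penult (syllable 6, li:) is heavy, so it takes stress.
  → primary stress on syllable 6.

yes: 4→6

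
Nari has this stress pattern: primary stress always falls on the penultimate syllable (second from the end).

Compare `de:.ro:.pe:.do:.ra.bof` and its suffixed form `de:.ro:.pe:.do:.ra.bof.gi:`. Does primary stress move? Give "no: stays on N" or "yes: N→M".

yes: 5→6

Base `de:.ro:.pe:.do:.ra.bof` (6 syllables):
  The word has 6 syllables; the penultimate syllable (second from the end) is syllable 5 (ra).
  → primary stress on syllable 5.
Suffixed `de:.ro:.pe:.do:.ra.bof.gi:` (7 syllables):
  The word has 7 syllables; the penultimate syllable (second from the end) is syllable 6 (bof).
  → primary stress on syllable 6.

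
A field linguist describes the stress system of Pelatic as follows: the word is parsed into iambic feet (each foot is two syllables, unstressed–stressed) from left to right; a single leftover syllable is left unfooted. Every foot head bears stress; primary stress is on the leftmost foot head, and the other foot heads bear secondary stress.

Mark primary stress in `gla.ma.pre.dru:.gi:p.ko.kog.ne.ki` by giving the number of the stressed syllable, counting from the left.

2

Parse left to right into iambic (σˈσ) feet: (gla.ˈma) (pre.ˈdru:) (gi:p.ˈko) (kog.ˈne) ki. Syllable 9 is left unfooted.
Foot heads (stressed positions): 2, 4, 6, 8.
End Rule Leftmost: primary stress on the leftmost head = syllable 2.
Primary stress: syllable 2 → gla.ˈma.pre.dru:.gi:p.ko.kog.ne.ki.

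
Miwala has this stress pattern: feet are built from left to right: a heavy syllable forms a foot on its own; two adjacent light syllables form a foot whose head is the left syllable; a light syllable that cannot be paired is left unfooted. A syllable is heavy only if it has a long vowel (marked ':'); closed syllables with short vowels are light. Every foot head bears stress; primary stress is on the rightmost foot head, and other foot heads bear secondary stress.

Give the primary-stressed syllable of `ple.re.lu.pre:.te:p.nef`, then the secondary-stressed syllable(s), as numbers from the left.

primary 5, secondary 1, 4

Weights: 1 ple L, 2 re L, 3 lu L, 4 pre: H, 5 te:p H, 6 nef L.
Parse left to right (heavy = foot alone; LL = one foot; stranded L unfooted): (ˈple.re) lu (ˈpre:) (ˈte:p) nef.
Foot heads: 1, 4, 5.
Primary stress on the rightmost head = syllable 5.
Secondary stress on 1, 4: ˌple.re.lu.ˌpre:.ˈte:p.nef.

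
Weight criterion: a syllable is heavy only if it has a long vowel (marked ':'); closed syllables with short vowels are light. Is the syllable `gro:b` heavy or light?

`gro:b`: long vowel, closed (coda /b/). Long vowel → heavy.

heavy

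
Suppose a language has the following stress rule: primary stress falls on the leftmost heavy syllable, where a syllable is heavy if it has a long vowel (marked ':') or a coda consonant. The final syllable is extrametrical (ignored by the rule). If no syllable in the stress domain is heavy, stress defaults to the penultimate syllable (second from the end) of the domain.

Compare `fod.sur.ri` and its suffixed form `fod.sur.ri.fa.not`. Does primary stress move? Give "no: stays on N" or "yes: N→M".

no: stays on 1

Base `fod.sur.ri` (3 syllables):
  The final syllable (3, ri) is extrametrical; the stress domain is syllables 1–2.
  Weights: 1 fod H, 2 sur H.
  Heavy syllables in the domain: 1, 2. The leftmost is syllable 1 (fod).
  → primary stress on syllable 1.
Suffixed `fod.sur.ri.fa.not` (5 syllables):
  The final syllable (5, not) is extrametrical; the stress domain is syllables 1–4.
  Weights: 1 fod H, 2 sur H, 3 ri L, 4 fa L.
  Heavy syllables in the domain: 1, 2. The leftmost is syllable 1 (fod).
  → primary stress on syllable 1.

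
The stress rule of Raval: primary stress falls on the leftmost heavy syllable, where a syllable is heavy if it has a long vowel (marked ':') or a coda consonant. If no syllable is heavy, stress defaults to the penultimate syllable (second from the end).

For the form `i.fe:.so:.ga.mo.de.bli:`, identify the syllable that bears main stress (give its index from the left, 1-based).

2

Weights: 1 i L, 2 fe: H, 3 so: H, 4 ga L, 5 mo L, 6 de L, 7 bli: H.
Heavy syllables in the domain: 2, 3, 7. The leftmost is syllable 2 (fe:).
Primary stress: syllable 2 → i.ˈfe:.so:.ga.mo.de.bli:.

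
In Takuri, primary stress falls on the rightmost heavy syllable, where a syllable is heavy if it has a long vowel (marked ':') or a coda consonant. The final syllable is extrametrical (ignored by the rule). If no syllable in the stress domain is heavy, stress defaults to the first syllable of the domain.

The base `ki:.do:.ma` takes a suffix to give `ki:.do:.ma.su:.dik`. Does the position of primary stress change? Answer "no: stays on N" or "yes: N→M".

yes: 2→4

Base `ki:.do:.ma` (3 syllables):
  The final syllable (3, ma) is extrametrical; the stress domain is syllables 1–2.
  Weights: 1 ki: H, 2 do: H.
  Heavy syllables in the domain: 1, 2. The rightmost is syllable 2 (do:).
  → primary stress on syllable 2.
Suffixed `ki:.do:.ma.su:.dik` (5 syllables):
  The final syllable (5, dik) is extrametrical; the stress domain is syllables 1–4.
  Weights: 1 ki: H, 2 do: H, 3 ma L, 4 su: H.
  Heavy syllables in the domain: 1, 2, 4. The rightmost is syllable 4 (su:).
  → primary stress on syllable 4.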